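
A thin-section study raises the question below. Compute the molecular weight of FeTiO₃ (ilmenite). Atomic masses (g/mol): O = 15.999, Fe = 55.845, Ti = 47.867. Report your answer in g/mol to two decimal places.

151.71 g/mol

M = 1(55.845) + 1(47.867) + 3(15.999)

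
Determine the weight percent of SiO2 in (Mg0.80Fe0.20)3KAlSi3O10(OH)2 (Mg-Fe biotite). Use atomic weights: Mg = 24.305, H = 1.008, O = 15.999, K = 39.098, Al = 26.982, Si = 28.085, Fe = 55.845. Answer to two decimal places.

41.32 wt%

M((Mg0.80Fe0.20)3KAlSi3O10(OH)2) = 436.178 g/mol; M(SiO2) = 60.083 g/mol.
Moles SiO2 per formula unit = 3 Si ÷ 1 = 3.0000.
SiO2 fraction = (3.0000 × 60.083) / 436.178 = 180.249/436.178 = 0.4132.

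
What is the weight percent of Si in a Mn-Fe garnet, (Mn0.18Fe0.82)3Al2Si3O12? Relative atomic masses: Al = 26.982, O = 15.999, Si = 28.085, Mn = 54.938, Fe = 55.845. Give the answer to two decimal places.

16.94 mass %

Formula mass = 0.54×54.938 + 2.46×55.845 + 2×26.982 + 3×28.085 + 12×15.999 = 497.252 g/mol, of which 84.255 g is Si.
So Si makes up 84.255/497.252 = 0.1694 of the mass, i.e. 16.94%.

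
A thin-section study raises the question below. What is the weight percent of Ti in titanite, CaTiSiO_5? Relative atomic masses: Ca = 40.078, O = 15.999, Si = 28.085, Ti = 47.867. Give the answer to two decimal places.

24.42 mass %

Formula mass = 1·40.078 + 1·47.867 + 1·28.085 + 5·15.999 = 196.025 g/mol, of which 47.867 g is Ti.
So Ti makes up 47.867/196.025 = 0.2442 of the mass, i.e. 24.42%.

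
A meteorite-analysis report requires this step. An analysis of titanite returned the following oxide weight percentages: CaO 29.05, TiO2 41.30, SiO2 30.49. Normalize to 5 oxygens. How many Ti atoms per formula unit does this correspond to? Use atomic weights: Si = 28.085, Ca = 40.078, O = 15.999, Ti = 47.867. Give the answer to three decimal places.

CaO: 29.05/56.077 = 0.51804 mol → 0.51804 mol Ca, 0.51804 mol O.
TiO2: 41.30/79.865 = 0.51712 mol → 0.51712 mol Ti, 1.03424 mol O.
SiO2: 30.49/60.083 = 0.50746 mol → 0.50746 mol Si, 1.01492 mol O.
Total oxygen = 2.56720 mol. Normalization factor = 5/2.56720 = 1.94765.
Ti per 5 O = 0.51712 × 1.94765 = 1.007.

1.007 Ti apfu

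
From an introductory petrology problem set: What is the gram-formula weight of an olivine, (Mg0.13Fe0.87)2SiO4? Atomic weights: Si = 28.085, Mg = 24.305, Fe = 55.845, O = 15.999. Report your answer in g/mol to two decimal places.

M = 0.26*24.305 + 1.74*55.845 + 1*28.085 + 4*15.999

195.57 g/mol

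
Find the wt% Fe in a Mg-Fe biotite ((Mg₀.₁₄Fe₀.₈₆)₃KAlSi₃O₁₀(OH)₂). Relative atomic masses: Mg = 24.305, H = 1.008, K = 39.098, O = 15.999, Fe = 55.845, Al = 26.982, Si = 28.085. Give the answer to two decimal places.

28.90 mass %

Molar mass of (Mg₀.₁₄Fe₀.₈₆)₃KAlSi₃O₁₀(OH)₂: 0.42×24.305 + 2.58×55.845 + 1×39.098 + 1×26.982 + 3×28.085 + 12×15.999 + 2×1.008 = 498.627 g/mol.
Mass of Fe per formula unit: 2.58 × 55.845 = 144.080 g.
Weight fraction Fe = 144.080 / 498.627 = 0.2890.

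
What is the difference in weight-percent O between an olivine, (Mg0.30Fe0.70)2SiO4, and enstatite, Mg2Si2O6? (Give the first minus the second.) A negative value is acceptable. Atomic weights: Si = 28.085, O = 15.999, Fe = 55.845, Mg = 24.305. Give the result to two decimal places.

-13.19 percentage points

M((Mg0.30Fe0.70)2SiO4) = 184.847 g/mol, so wt% O = 63.996/184.847 × 100 = 34.62%.
M(Mg2Si2O6) = 200.774 g/mol, so wt% O = 95.994/200.774 × 100 = 47.81%.
34.62 − 47.81 = -13.19 pp.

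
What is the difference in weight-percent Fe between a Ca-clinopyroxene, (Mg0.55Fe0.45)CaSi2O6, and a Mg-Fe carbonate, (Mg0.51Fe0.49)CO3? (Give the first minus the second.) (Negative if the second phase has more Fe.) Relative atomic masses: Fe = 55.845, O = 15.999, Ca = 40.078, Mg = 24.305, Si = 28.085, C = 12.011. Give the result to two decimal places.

-16.54 percentage points

M((Mg0.55Fe0.45)CaSi2O6) = 230.740 g/mol, so wt% Fe = 25.130/230.740 × 100 = 10.89%.
M((Mg0.51Fe0.49)CO3) = 99.768 g/mol, so wt% Fe = 27.364/99.768 × 100 = 27.43%.
10.89 − 27.43 = -16.54 pp.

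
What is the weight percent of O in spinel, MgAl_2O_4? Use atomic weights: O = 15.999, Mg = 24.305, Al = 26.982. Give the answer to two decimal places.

Molar mass of MgAl_2O_4: 1×24.305 + 2×26.982 + 4×15.999 = 142.265 g/mol.
Mass of O per formula unit: 4 × 15.999 = 63.996 g.
Weight fraction O = 63.996 / 142.265 = 0.4498.

44.98 weight percent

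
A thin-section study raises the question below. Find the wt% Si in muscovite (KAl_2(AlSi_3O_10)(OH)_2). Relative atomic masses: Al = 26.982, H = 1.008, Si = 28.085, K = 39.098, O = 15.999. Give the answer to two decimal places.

21.15 mass %

Molar mass of KAl_2(AlSi_3O_10)(OH)_2: 1·39.098 + 3·26.982 + 3·28.085 + 12·15.999 + 2·1.008 = 398.303 g/mol.
Mass of Si per formula unit: 3 × 28.085 = 84.255 g.
Weight fraction Si = 84.255 / 398.303 = 0.2115.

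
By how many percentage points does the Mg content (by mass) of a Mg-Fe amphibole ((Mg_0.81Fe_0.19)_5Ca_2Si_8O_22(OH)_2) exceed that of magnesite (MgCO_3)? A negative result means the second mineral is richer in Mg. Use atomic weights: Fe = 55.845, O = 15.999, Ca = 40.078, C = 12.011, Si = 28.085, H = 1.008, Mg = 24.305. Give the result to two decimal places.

M((Mg_0.81Fe_0.19)_5Ca_2Si_8O_22(OH)_2) = 842.316 g/mol, so wt% Mg = 98.435/842.316 × 100 = 11.69%.
M(MgCO_3) = 84.313 g/mol, so wt% Mg = 24.305/84.313 × 100 = 28.83%.
11.69 − 28.83 = -17.14 pp.

-17.14 percentage points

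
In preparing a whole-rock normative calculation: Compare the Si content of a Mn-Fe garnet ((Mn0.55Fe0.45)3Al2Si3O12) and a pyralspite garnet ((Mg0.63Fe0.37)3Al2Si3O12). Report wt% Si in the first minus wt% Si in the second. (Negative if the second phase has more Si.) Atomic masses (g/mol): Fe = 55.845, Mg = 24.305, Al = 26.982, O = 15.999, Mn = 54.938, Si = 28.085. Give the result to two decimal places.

-2.25 percentage points

First mineral: 84.255 g Si in 496.245 g formula = 16.98 wt% Si.
Second mineral: 84.255 g Si in 438.131 g formula = 19.23 wt% Si.
16.98% − 19.23% gives a difference of -2.25 percentage points.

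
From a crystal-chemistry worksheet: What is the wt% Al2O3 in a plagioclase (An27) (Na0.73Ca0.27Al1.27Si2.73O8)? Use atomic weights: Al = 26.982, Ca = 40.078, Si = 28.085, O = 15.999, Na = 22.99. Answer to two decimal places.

Formula mass = 266.535 g/mol.
1.27 Al → 0.6350 mol Al2O3 per formula unit; M(Al2O3) = 101.961, so Al2O3 mass = 64.745 g.
64.745/266.535 × 100 = 24.29 wt%.

24.29 wt%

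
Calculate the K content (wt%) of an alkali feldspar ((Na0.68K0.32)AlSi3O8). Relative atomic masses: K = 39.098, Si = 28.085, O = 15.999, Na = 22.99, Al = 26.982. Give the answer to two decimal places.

Molar mass of (Na0.68K0.32)AlSi3O8: 0.68×22.99 + 0.32×39.098 + 1×26.982 + 3×28.085 + 8×15.999 = 267.374 g/mol.
Mass of K per formula unit: 0.32 × 39.098 = 12.511 g.
Weight fraction K = 12.511 / 267.374 = 0.0468.

4.68 wt%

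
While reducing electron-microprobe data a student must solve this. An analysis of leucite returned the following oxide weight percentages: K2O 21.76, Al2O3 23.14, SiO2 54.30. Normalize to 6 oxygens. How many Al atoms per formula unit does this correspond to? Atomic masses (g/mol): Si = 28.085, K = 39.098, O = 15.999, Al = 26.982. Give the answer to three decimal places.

K2O: 21.76/94.195 = 0.23101 mol → 0.46202 mol K, 0.23101 mol O.
Al2O3: 23.14/101.961 = 0.22695 mol → 0.45390 mol Al, 0.68085 mol O.
SiO2: 54.30/60.083 = 0.90375 mol → 0.90375 mol Si, 1.80750 mol O.
Total oxygen = 2.71936 mol. Normalization factor = 6/2.71936 = 2.20640.
Al per 6 O = 0.45390 × 2.20640 = 1.001.

1.001 Al apfu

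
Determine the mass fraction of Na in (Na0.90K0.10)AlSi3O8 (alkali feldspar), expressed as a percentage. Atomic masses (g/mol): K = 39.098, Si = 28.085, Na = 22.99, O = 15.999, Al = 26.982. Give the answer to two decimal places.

7.84 mass %

Formula mass = 0.90×22.99 + 0.10×39.098 + 1×26.982 + 3×28.085 + 8×15.999 = 263.830 g/mol, of which 20.691 g is Na.
So Na makes up 20.691/263.830 = 0.0784 of the mass, i.e. 7.84%.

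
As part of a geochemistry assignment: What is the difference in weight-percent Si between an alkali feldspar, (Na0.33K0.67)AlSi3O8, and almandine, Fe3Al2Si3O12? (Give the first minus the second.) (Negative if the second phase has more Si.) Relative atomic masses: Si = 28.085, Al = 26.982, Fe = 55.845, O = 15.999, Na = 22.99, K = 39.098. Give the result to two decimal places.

M((Na0.33K0.67)AlSi3O8) = 273.011 g/mol, so wt% Si = 84.255/273.011 × 100 = 30.86%.
M(Fe3Al2Si3O12) = 497.742 g/mol, so wt% Si = 84.255/497.742 × 100 = 16.93%.
30.86 − 16.93 = 13.93 pp.

13.93 percentage points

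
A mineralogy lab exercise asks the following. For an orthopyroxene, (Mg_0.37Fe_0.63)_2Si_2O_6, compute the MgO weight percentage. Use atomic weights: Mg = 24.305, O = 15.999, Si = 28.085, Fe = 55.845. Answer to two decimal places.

12.40 wt%

Formula mass = 240.514 g/mol.
0.74 Mg → 0.7400 mol MgO per formula unit; M(MgO) = 40.304, so MgO mass = 29.825 g.
29.825/240.514 × 100 = 12.40 wt%.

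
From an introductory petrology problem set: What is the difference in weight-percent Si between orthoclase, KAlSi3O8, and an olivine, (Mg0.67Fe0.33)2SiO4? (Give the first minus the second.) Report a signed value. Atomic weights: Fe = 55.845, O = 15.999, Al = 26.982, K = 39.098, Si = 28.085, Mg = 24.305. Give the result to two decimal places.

First mineral: 84.255 g Si in 278.327 g formula = 30.27 wt% Si.
Second mineral: 28.085 g Si in 161.507 g formula = 17.39 wt% Si.
30.27% − 17.39% gives a difference of 12.88 percentage points.

12.88 percentage points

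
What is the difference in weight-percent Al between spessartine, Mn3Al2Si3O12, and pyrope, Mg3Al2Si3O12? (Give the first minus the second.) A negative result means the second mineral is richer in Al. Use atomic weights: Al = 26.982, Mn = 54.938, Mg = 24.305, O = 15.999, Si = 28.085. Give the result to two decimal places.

-2.49 percentage points

First mineral: 53.964 g Al in 495.021 g formula = 10.90 wt% Al.
Second mineral: 53.964 g Al in 403.122 g formula = 13.39 wt% Al.
10.90% − 13.39% gives a difference of -2.49 percentage points.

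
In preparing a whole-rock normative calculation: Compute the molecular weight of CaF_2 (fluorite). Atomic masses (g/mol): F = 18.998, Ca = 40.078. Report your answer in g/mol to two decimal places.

M = 1*40.078 + 2*18.998

78.07 g/mol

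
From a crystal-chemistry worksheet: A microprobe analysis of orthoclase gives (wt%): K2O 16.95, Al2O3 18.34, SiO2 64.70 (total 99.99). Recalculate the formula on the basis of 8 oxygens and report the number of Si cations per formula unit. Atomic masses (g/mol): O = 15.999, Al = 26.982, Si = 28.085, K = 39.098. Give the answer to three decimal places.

2.998 Si apfu

K2O: 16.95/94.195 = 0.17995 mol → 0.35990 mol K, 0.17995 mol O.
Al2O3: 18.34/101.961 = 0.17987 mol → 0.35974 mol Al, 0.53961 mol O.
SiO2: 64.70/60.083 = 1.07684 mol → 1.07684 mol Si, 2.15368 mol O.
Total oxygen = 2.87324 mol. Normalization factor = 8/2.87324 = 2.78431.
Si per 8 O = 1.07684 × 2.78431 = 2.998.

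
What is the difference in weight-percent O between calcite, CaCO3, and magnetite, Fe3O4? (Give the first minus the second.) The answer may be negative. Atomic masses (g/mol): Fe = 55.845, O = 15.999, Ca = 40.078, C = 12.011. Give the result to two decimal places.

O in CaCO3: molar mass 100.086 g/mol; 3×15.999 = 47.997 g → 47.96 wt%.
O in Fe3O4: molar mass 231.531 g/mol; 4×15.999 = 63.996 g → 27.64 wt%.
Difference = 47.96 − 27.64 = 20.32 percentage points.

20.32 percentage points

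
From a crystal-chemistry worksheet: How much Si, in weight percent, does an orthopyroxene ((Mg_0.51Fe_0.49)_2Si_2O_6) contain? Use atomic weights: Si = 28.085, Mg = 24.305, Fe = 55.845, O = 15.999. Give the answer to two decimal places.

Formula mass = 1.02*24.305 + 0.98*55.845 + 2*28.085 + 6*15.999 = 231.683 g/mol, of which 56.170 g is Si.
So Si makes up 56.170/231.683 = 0.2424 of the mass, i.e. 24.24%.

24.24 weight percent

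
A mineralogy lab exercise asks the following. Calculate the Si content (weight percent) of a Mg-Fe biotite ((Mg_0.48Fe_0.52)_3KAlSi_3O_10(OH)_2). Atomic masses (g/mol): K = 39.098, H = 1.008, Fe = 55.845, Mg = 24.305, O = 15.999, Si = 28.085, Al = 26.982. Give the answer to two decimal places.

18.06 weight percent

Molar mass of (Mg_0.48Fe_0.52)_3KAlSi_3O_10(OH)_2: 1.44*24.305 + 1.56*55.845 + 1*39.098 + 1*26.982 + 3*28.085 + 12*15.999 + 2*1.008 = 466.456 g/mol.
Mass of Si per formula unit: 3 × 28.085 = 84.255 g.
Weight fraction Si = 84.255 / 466.456 = 0.1806.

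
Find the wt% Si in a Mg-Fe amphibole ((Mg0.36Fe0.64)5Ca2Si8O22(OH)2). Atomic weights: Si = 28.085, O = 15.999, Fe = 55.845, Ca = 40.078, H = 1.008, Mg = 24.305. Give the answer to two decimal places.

M((Mg0.36Fe0.64)5Ca2Si8O22(OH)2) = 913.281 g/mol.
Si contributes 8 × 28.085 = 224.680 g per mole.
224.680/913.281 = 0.2460 → 24.60%.

24.60 wt%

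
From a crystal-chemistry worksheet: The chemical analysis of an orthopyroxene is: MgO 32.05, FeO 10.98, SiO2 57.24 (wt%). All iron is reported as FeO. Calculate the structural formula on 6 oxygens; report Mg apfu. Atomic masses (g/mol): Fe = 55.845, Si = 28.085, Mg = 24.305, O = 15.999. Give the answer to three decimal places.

MgO: 32.05/40.304 = 0.79521 mol → 0.79521 mol Mg, 0.79521 mol O.
FeO: 10.98/71.844 = 0.15283 mol → 0.15283 mol Fe, 0.15283 mol O.
SiO2: 57.24/60.083 = 0.95268 mol → 0.95268 mol Si, 1.90536 mol O.
Total oxygen = 2.85340 mol. Normalization factor = 6/2.85340 = 2.10275.
Mg per 6 O = 0.79521 × 2.10275 = 1.672.

1.672 Mg apfu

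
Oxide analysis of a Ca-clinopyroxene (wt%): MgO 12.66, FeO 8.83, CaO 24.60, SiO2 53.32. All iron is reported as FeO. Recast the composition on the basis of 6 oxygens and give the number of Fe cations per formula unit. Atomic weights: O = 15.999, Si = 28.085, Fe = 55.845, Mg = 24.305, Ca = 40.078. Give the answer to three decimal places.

0.278 Fe apfu

MgO: 12.66/40.304 = 0.31411 mol → 0.31411 mol Mg, 0.31411 mol O.
FeO: 8.83/71.844 = 0.12291 mol → 0.12291 mol Fe, 0.12291 mol O.
CaO: 24.60/56.077 = 0.43868 mol → 0.43868 mol Ca, 0.43868 mol O.
SiO2: 53.32/60.083 = 0.88744 mol → 0.88744 mol Si, 1.77488 mol O.
Total oxygen = 2.65058 mol. Normalization factor = 6/2.65058 = 2.26366.
Fe per 6 O = 0.12291 × 2.26366 = 0.278.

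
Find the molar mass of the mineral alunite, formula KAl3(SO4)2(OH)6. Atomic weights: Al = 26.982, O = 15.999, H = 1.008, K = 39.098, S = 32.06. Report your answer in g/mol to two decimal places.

K: 1 × 39.098 = 39.0980
Al: 3 × 26.982 = 80.9460
S: 2 × 32.06 = 64.1200
O: 14 × 15.999 = 223.9860
H: 6 × 1.008 = 6.0480
Summing the contributions gives the formula mass.

414.20 g/mol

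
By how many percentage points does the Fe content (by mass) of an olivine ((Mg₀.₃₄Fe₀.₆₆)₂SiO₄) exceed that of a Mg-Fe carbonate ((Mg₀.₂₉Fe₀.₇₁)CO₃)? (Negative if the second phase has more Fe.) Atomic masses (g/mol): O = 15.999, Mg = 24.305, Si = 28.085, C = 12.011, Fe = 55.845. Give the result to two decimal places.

First mineral: 73.715 g Fe in 182.324 g formula = 40.43 wt% Fe.
Second mineral: 39.650 g Fe in 106.706 g formula = 37.16 wt% Fe.
40.43% − 37.16% gives a difference of 3.27 percentage points.

3.27 percentage points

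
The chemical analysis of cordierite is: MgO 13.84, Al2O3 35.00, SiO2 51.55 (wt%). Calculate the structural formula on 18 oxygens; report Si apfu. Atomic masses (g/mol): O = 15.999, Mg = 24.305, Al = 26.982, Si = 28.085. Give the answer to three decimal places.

13.84 wt% MgO ÷ 40.304 g/mol = 0.34339 mol, giving 0.34339 Mg and 0.34339 O.
35.00 wt% Al2O3 ÷ 101.961 g/mol = 0.34327 mol, giving 0.68654 Al and 1.02981 O.
51.55 wt% SiO2 ÷ 60.083 g/mol = 0.85798 mol, giving 0.85798 Si and 1.71596 O.
Oxygen sums to 3.08916; scaling by 18/3.08916 = 5.82683 puts the formula on 18 O.
Si: 0.85798 × 5.82683 = 4.999 atoms per formula unit.

4.999 Si apfu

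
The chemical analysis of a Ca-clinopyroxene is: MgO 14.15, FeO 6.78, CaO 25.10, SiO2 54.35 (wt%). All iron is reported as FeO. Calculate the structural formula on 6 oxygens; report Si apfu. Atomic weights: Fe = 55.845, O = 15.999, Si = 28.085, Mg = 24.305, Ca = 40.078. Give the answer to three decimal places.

2.009 Si apfu

MgO (M=40.304): mol = 0.35108; Mg = 0.35108, O = 0.35108.
FeO (M=71.844): mol = 0.09437; Fe = 0.09437, O = 0.09437.
CaO (M=56.077): mol = 0.44760; Ca = 0.44760, O = 0.44760.
SiO2 (M=60.083): mol = 0.90458; Si = 0.90458, O = 1.80916.
ΣO = 2.70221; factor = 6/ΣO = 2.22040.
Si apfu = 0.90458 × 2.22040 = 2.009.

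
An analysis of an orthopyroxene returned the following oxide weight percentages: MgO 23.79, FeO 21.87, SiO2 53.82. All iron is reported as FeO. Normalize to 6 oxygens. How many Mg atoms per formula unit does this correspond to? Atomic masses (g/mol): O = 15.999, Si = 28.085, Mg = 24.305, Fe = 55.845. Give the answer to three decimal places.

1.318 Mg apfu

MgO: 23.79/40.304 = 0.59026 mol → 0.59026 mol Mg, 0.59026 mol O.
FeO: 21.87/71.844 = 0.30441 mol → 0.30441 mol Fe, 0.30441 mol O.
SiO2: 53.82/60.083 = 0.89576 mol → 0.89576 mol Si, 1.79152 mol O.
Total oxygen = 2.68619 mol. Normalization factor = 6/2.68619 = 2.23365.
Mg per 6 O = 0.59026 × 2.23365 = 1.318.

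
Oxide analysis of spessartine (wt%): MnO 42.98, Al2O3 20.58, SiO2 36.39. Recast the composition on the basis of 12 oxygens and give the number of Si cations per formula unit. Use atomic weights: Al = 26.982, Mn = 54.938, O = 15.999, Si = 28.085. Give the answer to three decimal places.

MnO: 42.98/70.937 = 0.60589 mol → 0.60589 mol Mn, 0.60589 mol O.
Al2O3: 20.58/101.961 = 0.20184 mol → 0.40368 mol Al, 0.60552 mol O.
SiO2: 36.39/60.083 = 0.60566 mol → 0.60566 mol Si, 1.21132 mol O.
Total oxygen = 2.42273 mol. Normalization factor = 12/2.42273 = 4.95309.
Si per 12 O = 0.60566 × 4.95309 = 3.000.

3.000 Si apfu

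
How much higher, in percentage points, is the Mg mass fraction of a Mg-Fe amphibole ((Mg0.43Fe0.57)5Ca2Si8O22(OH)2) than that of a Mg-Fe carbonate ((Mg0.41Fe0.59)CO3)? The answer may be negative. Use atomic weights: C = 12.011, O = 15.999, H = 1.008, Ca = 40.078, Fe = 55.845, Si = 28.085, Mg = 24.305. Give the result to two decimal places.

First mineral: 52.256 g Mg in 902.242 g formula = 5.79 wt% Mg.
Second mineral: 9.965 g Mg in 102.922 g formula = 9.68 wt% Mg.
5.79% − 9.68% gives a difference of -3.89 percentage points.

-3.89 percentage points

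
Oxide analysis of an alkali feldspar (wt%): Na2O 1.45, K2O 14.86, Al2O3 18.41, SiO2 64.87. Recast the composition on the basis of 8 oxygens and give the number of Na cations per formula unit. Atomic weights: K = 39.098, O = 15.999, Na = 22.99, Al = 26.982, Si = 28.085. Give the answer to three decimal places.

Na2O: 1.45/61.979 = 0.02340 mol → 0.04680 mol Na, 0.02340 mol O.
K2O: 14.86/94.195 = 0.15776 mol → 0.31552 mol K, 0.15776 mol O.
Al2O3: 18.41/101.961 = 0.18056 mol → 0.36112 mol Al, 0.54168 mol O.
SiO2: 64.87/60.083 = 1.07967 mol → 1.07967 mol Si, 2.15934 mol O.
Total oxygen = 2.88218 mol. Normalization factor = 8/2.88218 = 2.77568.
Na per 8 O = 0.04680 × 2.77568 = 0.130.

0.130 Na apfu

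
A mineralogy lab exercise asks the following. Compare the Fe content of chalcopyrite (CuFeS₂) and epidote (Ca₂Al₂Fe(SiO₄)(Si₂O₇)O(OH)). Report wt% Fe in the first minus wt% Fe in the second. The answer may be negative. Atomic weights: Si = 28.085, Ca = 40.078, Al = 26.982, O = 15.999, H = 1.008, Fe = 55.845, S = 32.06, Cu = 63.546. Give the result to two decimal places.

Fe in CuFeS₂: molar mass 183.511 g/mol; 1×55.845 = 55.845 g → 30.43 wt%.
Fe in Ca₂Al₂Fe(SiO₄)(Si₂O₇)O(OH): molar mass 483.215 g/mol; 1×55.845 = 55.845 g → 11.56 wt%.
Difference = 30.43 − 11.56 = 18.87 percentage points.

18.87 percentage points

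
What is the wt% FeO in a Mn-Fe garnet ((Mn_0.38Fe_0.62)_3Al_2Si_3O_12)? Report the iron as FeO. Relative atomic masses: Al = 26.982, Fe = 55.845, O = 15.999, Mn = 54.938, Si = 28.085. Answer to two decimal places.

26.90 wt%

Molar mass of (Mn_0.38Fe_0.62)_3Al_2Si_3O_12 = 1.14×54.938 + 1.86×55.845 + 2×26.982 + 3×28.085 + 12×15.999 = 496.708 g/mol.
Each formula unit contains 1.86 Fe, equivalent to 1.86/1 = 1.8600 mol FeO.
M(FeO) = 1×55.845 + 1×15.999 = 71.844 g/mol.
Mass of FeO per formula unit = 1.8600 × 71.844 = 133.630 g.
FeO wt% = 133.630 / 496.708 × 100 = 26.90%.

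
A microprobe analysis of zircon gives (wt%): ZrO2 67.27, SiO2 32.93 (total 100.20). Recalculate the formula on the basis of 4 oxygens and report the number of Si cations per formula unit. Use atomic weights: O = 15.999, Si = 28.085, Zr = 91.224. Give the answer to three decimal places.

1.002 Si apfu

ZrO2: 67.27/123.222 = 0.54593 mol → 0.54593 mol Zr, 1.09186 mol O.
SiO2: 32.93/60.083 = 0.54808 mol → 0.54808 mol Si, 1.09616 mol O.
Total oxygen = 2.18802 mol. Normalization factor = 4/2.18802 = 1.82814.
Si per 4 O = 0.54808 × 1.82814 = 1.002.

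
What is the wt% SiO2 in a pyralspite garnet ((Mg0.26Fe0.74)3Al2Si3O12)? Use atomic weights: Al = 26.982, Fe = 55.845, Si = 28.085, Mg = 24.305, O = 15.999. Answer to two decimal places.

38.10 wt%

Formula mass = 473.141 g/mol.
3 Si → 3.0000 mol SiO2 per formula unit; M(SiO2) = 60.083, so SiO2 mass = 180.249 g.
180.249/473.141 × 100 = 38.10 wt%.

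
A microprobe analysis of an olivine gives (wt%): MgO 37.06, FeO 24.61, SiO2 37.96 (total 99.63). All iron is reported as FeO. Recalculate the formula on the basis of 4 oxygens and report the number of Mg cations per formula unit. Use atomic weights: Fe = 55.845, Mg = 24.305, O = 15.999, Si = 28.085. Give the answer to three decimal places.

MgO (M=40.304): mol = 0.91951; Mg = 0.91951, O = 0.91951.
FeO (M=71.844): mol = 0.34255; Fe = 0.34255, O = 0.34255.
SiO2 (M=60.083): mol = 0.63179; Si = 0.63179, O = 1.26358.
ΣO = 2.52564; factor = 4/ΣO = 1.58376.
Mg apfu = 0.91951 × 1.58376 = 1.456.

1.456 Mg apfu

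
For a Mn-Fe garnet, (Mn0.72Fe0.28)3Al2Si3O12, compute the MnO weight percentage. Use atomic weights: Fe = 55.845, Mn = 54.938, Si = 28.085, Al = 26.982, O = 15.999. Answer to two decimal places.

30.91 wt%

Formula mass = 495.783 g/mol.
2.16 Mn → 2.1600 mol MnO per formula unit; M(MnO) = 70.937, so MnO mass = 153.224 g.
153.224/495.783 × 100 = 30.91 wt%.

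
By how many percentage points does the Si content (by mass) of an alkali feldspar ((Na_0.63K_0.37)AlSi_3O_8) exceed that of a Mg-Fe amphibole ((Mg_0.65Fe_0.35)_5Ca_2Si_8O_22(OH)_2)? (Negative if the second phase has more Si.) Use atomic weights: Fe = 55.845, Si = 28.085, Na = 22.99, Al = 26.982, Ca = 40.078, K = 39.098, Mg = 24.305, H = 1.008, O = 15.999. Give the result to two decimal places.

5.52 percentage points

First mineral: 84.255 g Si in 268.179 g formula = 31.42 wt% Si.
Second mineral: 224.680 g Si in 867.548 g formula = 25.90 wt% Si.
31.42% − 25.90% gives a difference of 5.52 percentage points.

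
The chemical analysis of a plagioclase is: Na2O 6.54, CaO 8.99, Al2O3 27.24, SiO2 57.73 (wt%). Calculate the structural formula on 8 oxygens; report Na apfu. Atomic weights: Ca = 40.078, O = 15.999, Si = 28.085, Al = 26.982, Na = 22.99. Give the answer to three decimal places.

Na2O: 6.54/61.979 = 0.10552 mol → 0.21104 mol Na, 0.10552 mol O.
CaO: 8.99/56.077 = 0.16032 mol → 0.16032 mol Ca, 0.16032 mol O.
Al2O3: 27.24/101.961 = 0.26716 mol → 0.53432 mol Al, 0.80148 mol O.
SiO2: 57.73/60.083 = 0.96084 mol → 0.96084 mol Si, 1.92168 mol O.
Total oxygen = 2.98900 mol. Normalization factor = 8/2.98900 = 2.67648.
Na per 8 O = 0.21104 × 2.67648 = 0.565.

0.565 Na apfu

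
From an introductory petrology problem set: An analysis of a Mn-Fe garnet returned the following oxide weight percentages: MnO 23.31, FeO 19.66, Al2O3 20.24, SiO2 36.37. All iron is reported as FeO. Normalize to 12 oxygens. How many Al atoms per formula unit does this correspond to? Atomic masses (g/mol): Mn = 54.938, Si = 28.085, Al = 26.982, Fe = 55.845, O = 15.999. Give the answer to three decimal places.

1.978 Al apfu

MnO: 23.31/70.937 = 0.32860 mol → 0.32860 mol Mn, 0.32860 mol O.
FeO: 19.66/71.844 = 0.27365 mol → 0.27365 mol Fe, 0.27365 mol O.
Al2O3: 20.24/101.961 = 0.19851 mol → 0.39702 mol Al, 0.59553 mol O.
SiO2: 36.37/60.083 = 0.60533 mol → 0.60533 mol Si, 1.21066 mol O.
Total oxygen = 2.40844 mol. Normalization factor = 12/2.40844 = 4.98248.
Al per 12 O = 0.39702 × 4.98248 = 1.978.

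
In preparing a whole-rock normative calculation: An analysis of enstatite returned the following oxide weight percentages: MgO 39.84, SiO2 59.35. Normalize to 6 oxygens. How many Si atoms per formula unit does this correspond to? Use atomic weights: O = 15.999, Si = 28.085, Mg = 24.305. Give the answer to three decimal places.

MgO (M=40.304): mol = 0.98849; Mg = 0.98849, O = 0.98849.
SiO2 (M=60.083): mol = 0.98780; Si = 0.98780, O = 1.97560.
ΣO = 2.96409; factor = 6/ΣO = 2.02423.
Si apfu = 0.98780 × 2.02423 = 2.000.

2.000 Si apfu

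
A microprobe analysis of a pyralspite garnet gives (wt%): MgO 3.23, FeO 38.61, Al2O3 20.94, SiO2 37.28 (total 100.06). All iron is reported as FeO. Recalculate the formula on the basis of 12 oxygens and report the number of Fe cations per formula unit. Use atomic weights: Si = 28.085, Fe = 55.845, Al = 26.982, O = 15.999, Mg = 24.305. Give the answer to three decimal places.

2.606 Fe apfu

3.23 wt% MgO ÷ 40.304 g/mol = 0.08014 mol, giving 0.08014 Mg and 0.08014 O.
38.61 wt% FeO ÷ 71.844 g/mol = 0.53741 mol, giving 0.53741 Fe and 0.53741 O.
20.94 wt% Al2O3 ÷ 101.961 g/mol = 0.20537 mol, giving 0.41074 Al and 0.61611 O.
37.28 wt% SiO2 ÷ 60.083 g/mol = 0.62048 mol, giving 0.62048 Si and 1.24096 O.
Oxygen sums to 2.47462; scaling by 12/2.47462 = 4.84923 puts the formula on 12 O.
Fe: 0.53741 × 4.84923 = 2.606 atoms per formula unit.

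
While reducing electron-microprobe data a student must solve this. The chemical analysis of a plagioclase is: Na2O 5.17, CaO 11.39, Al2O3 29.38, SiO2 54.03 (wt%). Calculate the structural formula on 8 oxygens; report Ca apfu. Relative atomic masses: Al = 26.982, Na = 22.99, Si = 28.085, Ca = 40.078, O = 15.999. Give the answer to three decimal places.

0.551 Ca apfu

5.17 wt% Na2O ÷ 61.979 g/mol = 0.08342 mol, giving 0.16684 Na and 0.08342 O.
11.39 wt% CaO ÷ 56.077 g/mol = 0.20311 mol, giving 0.20311 Ca and 0.20311 O.
29.38 wt% Al2O3 ÷ 101.961 g/mol = 0.28815 mol, giving 0.57630 Al and 0.86445 O.
54.03 wt% SiO2 ÷ 60.083 g/mol = 0.89926 mol, giving 0.89926 Si and 1.79852 O.
Oxygen sums to 2.94950; scaling by 8/2.94950 = 2.71232 puts the formula on 8 O.
Ca: 0.20311 × 2.71232 = 0.551 atoms per formula unit.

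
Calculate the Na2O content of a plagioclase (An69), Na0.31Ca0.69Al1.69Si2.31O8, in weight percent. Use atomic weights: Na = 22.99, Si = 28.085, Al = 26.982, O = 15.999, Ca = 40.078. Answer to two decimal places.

3.52 wt%

M(Na0.31Ca0.69Al1.69Si2.31O8) = 273.249 g/mol; M(Na2O) = 61.979 g/mol.
Moles Na2O per formula unit = 0.31 Na ÷ 2 = 0.1550.
Na2O fraction = (0.1550 × 61.979) / 273.249 = 9.607/273.249 = 0.0352.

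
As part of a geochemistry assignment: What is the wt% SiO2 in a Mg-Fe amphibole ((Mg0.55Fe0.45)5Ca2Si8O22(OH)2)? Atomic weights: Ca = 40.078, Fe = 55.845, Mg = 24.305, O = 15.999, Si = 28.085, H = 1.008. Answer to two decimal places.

Formula mass = 883.318 g/mol.
8 Si → 8.0000 mol SiO2 per formula unit; M(SiO2) = 60.083, so SiO2 mass = 480.664 g.
480.664/883.318 × 100 = 54.42 wt%.

54.42 wt%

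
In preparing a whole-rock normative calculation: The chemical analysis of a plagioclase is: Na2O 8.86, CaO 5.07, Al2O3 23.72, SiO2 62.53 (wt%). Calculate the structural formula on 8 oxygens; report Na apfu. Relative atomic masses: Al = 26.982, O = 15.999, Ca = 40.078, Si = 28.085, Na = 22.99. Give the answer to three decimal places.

Na2O (M=61.979): mol = 0.14295; Na = 0.28590, O = 0.14295.
CaO (M=56.077): mol = 0.09041; Ca = 0.09041, O = 0.09041.
Al2O3 (M=101.961): mol = 0.23264; Al = 0.46528, O = 0.69792.
SiO2 (M=60.083): mol = 1.04073; Si = 1.04073, O = 2.08146.
ΣO = 3.01274; factor = 8/ΣO = 2.65539.
Na apfu = 0.28590 × 2.65539 = 0.759.

0.759 Na apfu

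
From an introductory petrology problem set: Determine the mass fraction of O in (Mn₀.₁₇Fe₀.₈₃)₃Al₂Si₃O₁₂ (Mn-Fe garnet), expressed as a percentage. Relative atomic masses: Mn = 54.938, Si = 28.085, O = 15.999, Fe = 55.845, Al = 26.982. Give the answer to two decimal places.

38.61 mass %

M((Mn₀.₁₇Fe₀.₈₃)₃Al₂Si₃O₁₂) = 497.279 g/mol.
O contributes 12 × 15.999 = 191.988 g per mole.
191.988/497.279 = 0.3861 → 38.61%.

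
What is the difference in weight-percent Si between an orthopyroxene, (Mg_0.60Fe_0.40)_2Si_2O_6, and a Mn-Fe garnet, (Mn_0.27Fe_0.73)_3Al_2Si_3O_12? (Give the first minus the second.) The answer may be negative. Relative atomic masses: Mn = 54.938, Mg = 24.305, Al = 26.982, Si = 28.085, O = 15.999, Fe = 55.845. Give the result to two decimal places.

7.90 percentage points

Si in (Mg_0.60Fe_0.40)_2Si_2O_6: molar mass 226.006 g/mol; 2×28.085 = 56.170 g → 24.85 wt%.
Si in (Mn_0.27Fe_0.73)_3Al_2Si_3O_12: molar mass 497.007 g/mol; 3×28.085 = 84.255 g → 16.95 wt%.
Difference = 24.85 − 16.95 = 7.90 percentage points.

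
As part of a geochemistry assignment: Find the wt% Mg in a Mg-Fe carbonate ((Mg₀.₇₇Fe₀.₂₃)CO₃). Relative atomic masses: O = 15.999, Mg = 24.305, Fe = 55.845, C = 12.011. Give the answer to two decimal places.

20.44 weight percent

Molar mass of (Mg₀.₇₇Fe₀.₂₃)CO₃: 0.77·24.305 + 0.23·55.845 + 1·12.011 + 3·15.999 = 91.567 g/mol.
Mass of Mg per formula unit: 0.77 × 24.305 = 18.715 g.
Weight fraction Mg = 18.715 / 91.567 = 0.2044.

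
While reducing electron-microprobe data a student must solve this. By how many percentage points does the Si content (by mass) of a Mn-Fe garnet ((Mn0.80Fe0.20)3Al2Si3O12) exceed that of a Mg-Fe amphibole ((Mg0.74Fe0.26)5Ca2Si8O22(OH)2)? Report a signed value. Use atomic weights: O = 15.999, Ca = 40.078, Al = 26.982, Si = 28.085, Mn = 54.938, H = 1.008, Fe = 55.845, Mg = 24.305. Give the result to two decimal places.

Si in (Mn0.80Fe0.20)3Al2Si3O12: molar mass 495.565 g/mol; 3×28.085 = 84.255 g → 17.00 wt%.
Si in (Mg0.74Fe0.26)5Ca2Si8O22(OH)2: molar mass 853.355 g/mol; 8×28.085 = 224.680 g → 26.33 wt%.
Difference = 17.00 − 26.33 = -9.33 percentage points.

-9.33 percentage points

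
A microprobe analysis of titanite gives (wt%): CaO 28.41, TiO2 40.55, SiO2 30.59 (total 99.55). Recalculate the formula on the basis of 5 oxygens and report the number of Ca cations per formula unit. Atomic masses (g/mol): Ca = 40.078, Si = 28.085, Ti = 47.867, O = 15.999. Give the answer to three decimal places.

0.997 Ca apfu

CaO: 28.41/56.077 = 0.50662 mol → 0.50662 mol Ca, 0.50662 mol O.
TiO2: 40.55/79.865 = 0.50773 mol → 0.50773 mol Ti, 1.01546 mol O.
SiO2: 30.59/60.083 = 0.50913 mol → 0.50913 mol Si, 1.01826 mol O.
Total oxygen = 2.54034 mol. Normalization factor = 5/2.54034 = 1.96824.
Ca per 5 O = 0.50662 × 1.96824 = 0.997.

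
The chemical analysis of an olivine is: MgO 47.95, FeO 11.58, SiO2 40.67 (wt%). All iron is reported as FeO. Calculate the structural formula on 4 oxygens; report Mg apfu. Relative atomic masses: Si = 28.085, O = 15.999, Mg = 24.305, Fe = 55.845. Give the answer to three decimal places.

1.759 Mg apfu

MgO (M=40.304): mol = 1.18971; Mg = 1.18971, O = 1.18971.
FeO (M=71.844): mol = 0.16118; Fe = 0.16118, O = 0.16118.
SiO2 (M=60.083): mol = 0.67690; Si = 0.67690, O = 1.35380.
ΣO = 2.70469; factor = 4/ΣO = 1.47891.
Mg apfu = 1.18971 × 1.47891 = 1.759.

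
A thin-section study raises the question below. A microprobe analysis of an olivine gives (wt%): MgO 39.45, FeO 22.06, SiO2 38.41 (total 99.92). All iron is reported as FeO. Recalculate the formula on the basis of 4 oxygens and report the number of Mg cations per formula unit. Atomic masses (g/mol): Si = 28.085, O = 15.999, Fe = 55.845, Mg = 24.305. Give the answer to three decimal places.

1.527 Mg apfu

MgO: 39.45/40.304 = 0.97881 mol → 0.97881 mol Mg, 0.97881 mol O.
FeO: 22.06/71.844 = 0.30705 mol → 0.30705 mol Fe, 0.30705 mol O.
SiO2: 38.41/60.083 = 0.63928 mol → 0.63928 mol Si, 1.27856 mol O.
Total oxygen = 2.56442 mol. Normalization factor = 4/2.56442 = 1.55981.
Mg per 4 O = 0.97881 × 1.55981 = 1.527.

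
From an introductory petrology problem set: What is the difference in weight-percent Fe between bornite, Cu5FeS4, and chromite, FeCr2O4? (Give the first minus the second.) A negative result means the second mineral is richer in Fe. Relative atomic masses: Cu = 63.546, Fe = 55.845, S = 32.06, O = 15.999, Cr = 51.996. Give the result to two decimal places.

-13.82 percentage points

M(Cu5FeS4) = 501.815 g/mol, so wt% Fe = 55.845/501.815 × 100 = 11.13%.
M(FeCr2O4) = 223.833 g/mol, so wt% Fe = 55.845/223.833 × 100 = 24.95%.
11.13 − 24.95 = -13.82 pp.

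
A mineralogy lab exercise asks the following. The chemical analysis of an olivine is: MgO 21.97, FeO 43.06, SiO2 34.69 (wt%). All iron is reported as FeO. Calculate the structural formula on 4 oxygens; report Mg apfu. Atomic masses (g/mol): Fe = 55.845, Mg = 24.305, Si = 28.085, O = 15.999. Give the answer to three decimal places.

MgO (M=40.304): mol = 0.54511; Mg = 0.54511, O = 0.54511.
FeO (M=71.844): mol = 0.59935; Fe = 0.59935, O = 0.59935.
SiO2 (M=60.083): mol = 0.57737; Si = 0.57737, O = 1.15474.
ΣO = 2.29920; factor = 4/ΣO = 1.73974.
Mg apfu = 0.54511 × 1.73974 = 0.948.

0.948 Mg apfu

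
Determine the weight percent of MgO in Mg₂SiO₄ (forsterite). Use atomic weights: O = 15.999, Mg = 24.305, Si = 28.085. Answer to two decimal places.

M(Mg₂SiO₄) = 140.691 g/mol; M(MgO) = 40.304 g/mol.
Moles MgO per formula unit = 2 Mg ÷ 1 = 2.0000.
MgO fraction = (2.0000 × 40.304) / 140.691 = 80.608/140.691 = 0.5729.

57.29 wt%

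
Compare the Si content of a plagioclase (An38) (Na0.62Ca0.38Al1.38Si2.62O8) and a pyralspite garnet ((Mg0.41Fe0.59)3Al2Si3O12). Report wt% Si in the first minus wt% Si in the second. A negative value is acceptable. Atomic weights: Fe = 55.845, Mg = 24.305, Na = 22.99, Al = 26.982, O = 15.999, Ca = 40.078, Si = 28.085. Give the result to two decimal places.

Si in Na0.62Ca0.38Al1.38Si2.62O8: molar mass 268.293 g/mol; 2.62×28.085 = 73.583 g → 27.43 wt%.
Si in (Mg0.41Fe0.59)3Al2Si3O12: molar mass 458.948 g/mol; 3×28.085 = 84.255 g → 18.36 wt%.
Difference = 27.43 − 18.36 = 9.07 percentage points.

9.07 percentage points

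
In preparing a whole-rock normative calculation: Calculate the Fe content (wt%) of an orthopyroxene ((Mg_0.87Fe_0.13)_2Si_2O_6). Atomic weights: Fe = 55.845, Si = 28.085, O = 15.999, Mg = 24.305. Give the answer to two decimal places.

Formula mass = 1.74×24.305 + 0.26×55.845 + 2×28.085 + 6×15.999 = 208.974 g/mol, of which 14.520 g is Fe.
So Fe makes up 14.520/208.974 = 0.0695 of the mass, i.e. 6.95%.

6.95 wt%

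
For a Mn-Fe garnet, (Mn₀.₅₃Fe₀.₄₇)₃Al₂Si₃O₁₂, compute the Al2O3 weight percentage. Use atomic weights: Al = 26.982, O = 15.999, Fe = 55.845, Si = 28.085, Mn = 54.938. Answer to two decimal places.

Molar mass of (Mn₀.₅₃Fe₀.₄₇)₃Al₂Si₃O₁₂ = 1.59*54.938 + 1.41*55.845 + 2*26.982 + 3*28.085 + 12*15.999 = 496.300 g/mol.
Each formula unit contains 2 Al, equivalent to 2/2 = 1.0000 mol Al2O3.
M(Al2O3) = 2×26.982 + 3×15.999 = 101.961 g/mol.
Mass of Al2O3 per formula unit = 1.0000 × 101.961 = 101.961 g.
Al2O3 wt% = 101.961 / 496.300 × 100 = 20.54%.

20.54 wt%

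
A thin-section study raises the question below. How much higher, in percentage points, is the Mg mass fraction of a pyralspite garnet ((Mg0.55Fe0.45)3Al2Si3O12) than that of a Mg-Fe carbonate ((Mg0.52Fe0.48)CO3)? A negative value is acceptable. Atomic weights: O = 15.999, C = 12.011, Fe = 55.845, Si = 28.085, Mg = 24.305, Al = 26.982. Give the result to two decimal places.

First mineral: 40.103 g Mg in 445.701 g formula = 9.00 wt% Mg.
Second mineral: 12.639 g Mg in 99.452 g formula = 12.71 wt% Mg.
9.00% − 12.71% gives a difference of -3.71 percentage points.

-3.71 percentage points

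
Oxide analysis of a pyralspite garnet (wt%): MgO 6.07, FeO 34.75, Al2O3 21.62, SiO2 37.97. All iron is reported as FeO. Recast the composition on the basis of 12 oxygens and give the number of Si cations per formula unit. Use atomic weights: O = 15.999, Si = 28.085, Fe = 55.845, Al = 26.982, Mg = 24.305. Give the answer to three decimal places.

2.992 Si apfu

MgO (M=40.304): mol = 0.15061; Mg = 0.15061, O = 0.15061.
FeO (M=71.844): mol = 0.48369; Fe = 0.48369, O = 0.48369.
Al2O3 (M=101.961): mol = 0.21204; Al = 0.42408, O = 0.63612.
SiO2 (M=60.083): mol = 0.63196; Si = 0.63196, O = 1.26392.
ΣO = 2.53434; factor = 12/ΣO = 4.73496.
Si apfu = 0.63196 × 4.73496 = 2.992.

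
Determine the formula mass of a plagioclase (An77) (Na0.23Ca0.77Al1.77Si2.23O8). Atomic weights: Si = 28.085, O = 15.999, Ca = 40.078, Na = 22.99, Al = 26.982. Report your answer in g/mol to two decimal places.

The formula mass is the sum 0.23·22.99 + 0.77·40.078 + 1.77·26.982 + 2.23·28.085 + 8·15.999.

274.53 g/mol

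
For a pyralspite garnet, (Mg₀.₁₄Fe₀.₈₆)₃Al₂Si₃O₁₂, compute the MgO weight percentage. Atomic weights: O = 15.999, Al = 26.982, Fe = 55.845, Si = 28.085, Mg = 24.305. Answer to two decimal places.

3.49 wt%

M((Mg₀.₁₄Fe₀.₈₆)₃Al₂Si₃O₁₂) = 484.495 g/mol; M(MgO) = 40.304 g/mol.
Moles MgO per formula unit = 0.42 Mg ÷ 1 = 0.4200.
MgO fraction = (0.4200 × 40.304) / 484.495 = 16.928/484.495 = 0.0349.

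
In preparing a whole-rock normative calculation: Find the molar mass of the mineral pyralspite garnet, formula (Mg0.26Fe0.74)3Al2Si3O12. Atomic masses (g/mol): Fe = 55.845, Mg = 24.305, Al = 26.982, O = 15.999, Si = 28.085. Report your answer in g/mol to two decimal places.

Mg: 0.78 × 24.305 = 18.9579
Fe: 2.22 × 55.845 = 123.9759
Al: 2 × 26.982 = 53.9640
Si: 3 × 28.085 = 84.2550
O: 12 × 15.999 = 191.9880
Summing the contributions gives the formula mass.

473.14 g/mol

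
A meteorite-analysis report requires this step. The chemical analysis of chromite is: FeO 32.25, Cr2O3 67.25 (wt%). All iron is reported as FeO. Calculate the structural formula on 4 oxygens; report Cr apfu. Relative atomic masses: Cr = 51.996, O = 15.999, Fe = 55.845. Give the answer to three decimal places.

32.25 wt% FeO ÷ 71.844 g/mol = 0.44889 mol, giving 0.44889 Fe and 0.44889 O.
67.25 wt% Cr2O3 ÷ 151.989 g/mol = 0.44247 mol, giving 0.88494 Cr and 1.32741 O.
Oxygen sums to 1.77630; scaling by 4/1.77630 = 2.25187 puts the formula on 4 O.
Cr: 0.88494 × 2.25187 = 1.993 atoms per formula unit.

1.993 Cr apfu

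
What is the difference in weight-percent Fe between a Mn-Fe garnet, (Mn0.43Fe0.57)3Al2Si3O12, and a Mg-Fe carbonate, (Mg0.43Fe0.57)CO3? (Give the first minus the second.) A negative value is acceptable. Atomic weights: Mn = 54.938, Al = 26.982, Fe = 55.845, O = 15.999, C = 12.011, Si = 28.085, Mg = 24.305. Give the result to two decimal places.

M((Mn0.43Fe0.57)3Al2Si3O12) = 496.572 g/mol, so wt% Fe = 95.495/496.572 × 100 = 19.23%.
M((Mg0.43Fe0.57)CO3) = 102.291 g/mol, so wt% Fe = 31.832/102.291 × 100 = 31.12%.
19.23 − 31.12 = -11.89 pp.

-11.89 percentage points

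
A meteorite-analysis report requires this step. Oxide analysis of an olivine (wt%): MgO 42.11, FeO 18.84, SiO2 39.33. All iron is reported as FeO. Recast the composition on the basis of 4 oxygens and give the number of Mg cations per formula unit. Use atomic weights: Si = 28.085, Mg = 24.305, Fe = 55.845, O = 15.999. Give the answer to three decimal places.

MgO: 42.11/40.304 = 1.04481 mol → 1.04481 mol Mg, 1.04481 mol O.
FeO: 18.84/71.844 = 0.26223 mol → 0.26223 mol Fe, 0.26223 mol O.
SiO2: 39.33/60.083 = 0.65459 mol → 0.65459 mol Si, 1.30918 mol O.
Total oxygen = 2.61622 mol. Normalization factor = 4/2.61622 = 1.52892.
Mg per 4 O = 1.04481 × 1.52892 = 1.597.

1.597 Mg apfu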